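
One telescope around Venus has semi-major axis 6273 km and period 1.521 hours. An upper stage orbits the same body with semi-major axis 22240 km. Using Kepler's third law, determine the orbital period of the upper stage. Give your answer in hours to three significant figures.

T₂ ≈ 10.2 hours

Kepler's third law: T² ∝ a³, so T₂ = T₁ (a₂/a₁)^(3/2).
a₂/a₁ = 3.545, (a₂/a₁)^(3/2) = 6.676.
T₂ = 1.521 × 6.676 = 10.15 hours.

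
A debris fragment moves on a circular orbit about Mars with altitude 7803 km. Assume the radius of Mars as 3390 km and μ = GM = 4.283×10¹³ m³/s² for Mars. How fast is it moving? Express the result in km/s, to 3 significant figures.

v ≈ 1.96 km/s

r = 3390 + 7803 = 11193 km = 1.1193×10⁷ m.
For a circular orbit v = √(μ/r) = √(4.283×10¹³ / 1.119×10⁷) = √(3.826×10⁶) = 1956 m/s.
That is 1.956 km/s.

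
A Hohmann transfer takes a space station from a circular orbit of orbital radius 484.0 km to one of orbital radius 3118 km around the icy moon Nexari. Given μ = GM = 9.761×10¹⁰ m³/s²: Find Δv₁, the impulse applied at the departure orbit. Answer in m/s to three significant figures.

r₁ = 484.0 km = 4.840×10⁵ m.
r₂ = 3118 km = 3.118×10⁶ m.
Transfer ellipse a_t = (r₁ + r₂)/2 = 1.801×10⁶ m.
At r₁: circular v_c1 = √(μ/r₁) = 449.1 m/s; transfer-periapsis v_p = √[μ(2/r₁ − 1/a_t)] = 590.9 m/s.
Δv₁ = v_p − v_c1 = 141.8 m/s.

Δv ≈ 142 m/s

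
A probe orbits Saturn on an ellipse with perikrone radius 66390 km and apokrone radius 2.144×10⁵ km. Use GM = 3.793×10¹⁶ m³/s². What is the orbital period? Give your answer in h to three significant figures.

Semi-major axis a = (r_p + r_a)/2 = (66390 + 2.1440×10⁵)/2 = 1.4040×10⁵ km = 1.404×10⁸ m.
By Kepler's third law T = 2π√(a³/μ) = 2π × 8.542×10³ = 5.367×10⁴ s.
= 14.91 h.

T ≈ 14.9 h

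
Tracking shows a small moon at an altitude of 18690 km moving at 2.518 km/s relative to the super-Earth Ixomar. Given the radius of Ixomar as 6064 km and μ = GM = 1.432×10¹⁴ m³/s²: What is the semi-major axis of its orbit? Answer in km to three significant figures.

a ≈ 27400 km

r = 6064 + 18690 = 24754 km = 2.475×10⁷ m.
Vis-viva rearranged: 1/a = 2/r − v²/μ = 8.080×10⁻⁸ − 4.428×10⁻⁸ = 3.652×10⁻⁸ m⁻¹.
a = 2.738×10⁷ m = 27383 km.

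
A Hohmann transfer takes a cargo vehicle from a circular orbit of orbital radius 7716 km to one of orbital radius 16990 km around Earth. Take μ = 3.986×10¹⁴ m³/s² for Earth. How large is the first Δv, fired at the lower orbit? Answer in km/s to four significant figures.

r₁ = 7716 km = 7.716×10⁶ m.
r₂ = 16990 km = 1.699×10⁷ m.
Transfer ellipse a_t = (r₁ + r₂)/2 = 1.235×10⁷ m.
At r₁: circular v_c1 = √(μ/r₁) = 7187 m/s; transfer-perigee v_p = √[μ(2/r₁ − 1/a_t)] = 8429 m/s.
Δv₁ = v_p − v_c1 = 1242 m/s.
= 1.242 km/s.

Δv ≈ 1.242 km/s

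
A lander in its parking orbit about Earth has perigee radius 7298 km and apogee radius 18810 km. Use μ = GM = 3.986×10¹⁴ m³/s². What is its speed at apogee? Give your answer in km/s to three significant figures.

v ≈ 3.44 km/s

Semi-major axis a = (r_p + r_a)/2 = 13054 km = 1.305×10⁷ m.
Vis-viva: v² = μ(2/r − 1/a) = 3.986×10¹⁴ × (1.063×10⁻⁷ − 7.660×10⁻⁸) = 1.185×10⁷ m²/s².
v = 3442 m/s = 3.442 km/s.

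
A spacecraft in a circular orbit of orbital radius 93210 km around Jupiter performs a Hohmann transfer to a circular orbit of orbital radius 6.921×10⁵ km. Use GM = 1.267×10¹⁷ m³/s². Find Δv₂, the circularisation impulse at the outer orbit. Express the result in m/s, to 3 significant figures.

Δv ≈ 6940 m/s

r₁ = 93210 km = 9.321×10⁷ m.
r₂ = 6.921×10⁵ km = 6.921×10⁸ m.
Transfer ellipse a_t = (r₁ + r₂)/2 = 3.927×10⁸ m.
At r₁: circular v_c1 = √(μ/r₁) = 36870 m/s; transfer-perijove v_p = √[μ(2/r₁ − 1/a_t)] = 48950 m/s.
At r₂: circular v_c2 = √(μ/r₂) = 13530 m/s; transfer-apojove v_a = √[μ(2/r₂ − 1/a_t)] = 6592 m/s.
Δv₂ = v_c2 − v_a = 6938 m/s.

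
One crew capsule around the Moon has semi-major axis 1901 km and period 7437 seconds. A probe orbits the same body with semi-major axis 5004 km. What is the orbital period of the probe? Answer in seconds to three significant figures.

T₂ ≈ 31800 seconds

Kepler's third law: T² ∝ a³, so T₂ = T₁ (a₂/a₁)^(3/2).
a₂/a₁ = 2.632, (a₂/a₁)^(3/2) = 4.271.
T₂ = 7437 × 4.271 = 31760 seconds.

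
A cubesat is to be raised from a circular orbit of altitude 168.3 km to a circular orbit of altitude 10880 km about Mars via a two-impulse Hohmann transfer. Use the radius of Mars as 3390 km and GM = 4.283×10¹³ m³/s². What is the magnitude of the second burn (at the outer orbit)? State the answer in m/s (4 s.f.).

r₁ = 3390 + 168.3 = 3558.3 km = 3.5583×10⁶ m.
r₂ = 3390 + 10880 = 14270 km = 1.4270×10⁷ m.
Transfer ellipse a_t = (r₁ + r₂)/2 = 8.914×10⁶ m.
At r₁: circular v_c1 = √(μ/r₁) = 3469 m/s; transfer-periapsis v_p = √[μ(2/r₁ − 1/a_t)] = 4390 m/s.
At r₂: circular v_c2 = √(μ/r₂) = 1732 m/s; transfer-apoapsis v_a = √[μ(2/r₂ − 1/a_t)] = 1095 m/s.
Δv₂ = v_c2 − v_a = 637.9 m/s.

Δv ≈ 637.9 m/s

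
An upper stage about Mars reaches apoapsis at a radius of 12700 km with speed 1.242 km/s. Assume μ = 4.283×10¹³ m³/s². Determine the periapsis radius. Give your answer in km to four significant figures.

periapsis radius ≈ 3766 km

r_a = 1.270×10⁷ m.
Specific energy ε = v²/2 − μ/r = -2.601×10⁶ J/kg, so a = −μ/(2ε) = 8.233×10⁶ m.
The apsides satisfy r_p + r_a = 2a, so the periapsis radius is 2a − r_a = 3.766×10⁶ m = 3765.7 km.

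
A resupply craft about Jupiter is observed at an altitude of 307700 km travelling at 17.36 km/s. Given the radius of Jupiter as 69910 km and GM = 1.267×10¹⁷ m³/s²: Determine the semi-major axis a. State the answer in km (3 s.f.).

a ≈ 3.43×10⁵ km

r = 69910 + 307700 = 3.7761×10⁵ km = 3.776×10⁸ m.
Vis-viva rearranged: 1/a = 2/r − v²/μ = 5.296×10⁻⁹ − 2.379×10⁻⁹ = 2.918×10⁻⁹ m⁻¹.
a = 3.427×10⁸ m = 3.4272×10⁵ km.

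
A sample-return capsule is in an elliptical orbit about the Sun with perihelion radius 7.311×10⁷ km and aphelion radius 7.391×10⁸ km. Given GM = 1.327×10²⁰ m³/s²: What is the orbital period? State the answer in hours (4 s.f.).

T ≈ 39210 hours

Semi-major axis a = (r_p + r_a)/2 = (7.3110×10⁷ + 7.3910×10⁸)/2 = 4.0610×10⁸ km = 4.061×10¹¹ m.
By Kepler's third law T = 2π√(a³/μ) = 2π × 2.247×10⁷ = 1.412×10⁸ s.
= 39210 hours.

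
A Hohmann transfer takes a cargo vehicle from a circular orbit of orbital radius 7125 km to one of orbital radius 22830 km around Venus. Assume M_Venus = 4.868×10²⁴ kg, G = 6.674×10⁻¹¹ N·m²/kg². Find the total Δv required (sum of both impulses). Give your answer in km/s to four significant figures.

Δv_total ≈ 2.755 km/s

μ = GM = 6.674×10⁻¹¹ × 4.868×10²⁴ = 3.249×10¹⁴ m³/s².
r₁ = 7125 km = 7.125×10⁶ m.
r₂ = 22830 km = 2.283×10⁷ m.
Transfer ellipse a_t = (r₁ + r₂)/2 = 1.498×10⁷ m.
At r₁: circular v_c1 = √(μ/r₁) = 6753 m/s; transfer-periapsis v_p = √[μ(2/r₁ − 1/a_t)] = 8337 m/s.
Δv₁ = v_p − v_c1 = 1584 m/s.
At r₂: circular v_c2 = √(μ/r₂) = 3772 m/s; transfer-apoapsis v_a = √[μ(2/r₂ − 1/a_t)] = 2602 m/s.
Δv₂ = v_c2 − v_a = 1170 m/s.
Total Δv = Δv₁ + Δv₂ = 2755 m/s = 2.755 km/s.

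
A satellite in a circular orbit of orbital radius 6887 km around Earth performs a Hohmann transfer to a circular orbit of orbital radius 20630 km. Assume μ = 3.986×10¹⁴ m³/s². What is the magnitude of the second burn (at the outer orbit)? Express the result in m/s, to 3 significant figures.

r₁ = 6887 km = 6.887×10⁶ m.
r₂ = 20630 km = 2.063×10⁷ m.
Transfer ellipse a_t = (r₁ + r₂)/2 = 1.376×10⁷ m.
At r₁: circular v_c1 = √(μ/r₁) = 7608 m/s; transfer-perigee v_p = √[μ(2/r₁ − 1/a_t)] = 9316 m/s.
At r₂: circular v_c2 = √(μ/r₂) = 4396 m/s; transfer-apogee v_a = √[μ(2/r₂ − 1/a_t)] = 3110 m/s.
Δv₂ = v_c2 − v_a = 1286 m/s.

Δv ≈ 1290 m/s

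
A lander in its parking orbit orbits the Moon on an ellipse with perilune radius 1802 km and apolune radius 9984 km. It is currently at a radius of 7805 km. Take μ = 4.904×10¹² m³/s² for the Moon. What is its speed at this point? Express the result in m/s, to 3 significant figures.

v ≈ 652 m/s

Semi-major axis a = (r_p + r_a)/2 = 5893.0 km = 5.893×10⁶ m.
Vis-viva: v² = μ(2/r − 1/a) = 4.904×10¹² × (2.562×10⁻⁷ − 1.697×10⁻⁷) = 4.245×10⁵ m²/s².
v = 651.5 m/s.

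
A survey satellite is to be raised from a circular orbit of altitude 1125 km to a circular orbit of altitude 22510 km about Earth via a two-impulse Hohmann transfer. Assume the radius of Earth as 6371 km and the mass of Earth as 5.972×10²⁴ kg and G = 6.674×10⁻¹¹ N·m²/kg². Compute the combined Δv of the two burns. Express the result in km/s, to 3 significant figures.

μ = GM = 6.674×10⁻¹¹ × 5.972×10²⁴ = 3.986×10¹⁴ m³/s².
r₁ = 6371 + 1125 = 7496.0 km = 7.4960×10⁶ m.
r₂ = 6371 + 22510 = 28881 km = 2.8881×10⁷ m.
Transfer ellipse a_t = (r₁ + r₂)/2 = 1.819×10⁷ m.
At r₁: circular v_c1 = √(μ/r₁) = 7292 m/s; transfer-perigee v_p = √[μ(2/r₁ − 1/a_t)] = 9189 m/s.
Δv₁ = v_p − v_c1 = 1897 m/s.
At r₂: circular v_c2 = √(μ/r₂) = 3715 m/s; transfer-apogee v_a = √[μ(2/r₂ − 1/a_t)] = 2385 m/s.
Δv₂ = v_c2 − v_a = 1330 m/s.
Total Δv = Δv₁ + Δv₂ = 3227 m/s = 3.227 km/s.

Δv_total ≈ 3.23 km/s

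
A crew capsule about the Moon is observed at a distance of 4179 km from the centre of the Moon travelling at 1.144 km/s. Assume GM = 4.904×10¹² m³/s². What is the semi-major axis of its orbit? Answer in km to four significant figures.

a ≈ 4723 km

r = 4.179×10⁶ m.
Specific orbital energy ε = v²/2 − μ/r = (1144)²/2 − 4.904×10¹²/4.179×10⁶ = -5.191×10⁵ J/kg.
Since ε = −μ/(2a), a = −μ/(2ε) = 4.723×10⁶ m = 4723.4 km.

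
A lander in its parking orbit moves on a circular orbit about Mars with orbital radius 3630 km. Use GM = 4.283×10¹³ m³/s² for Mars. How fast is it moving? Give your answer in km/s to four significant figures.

v ≈ 3.435 km/s

r = 3630 km = 3.630×10⁶ m.
For a circular orbit v = √(μ/r) = √(4.283×10¹³ / 3.630×10⁶) = √(1.180×10⁷) = 3435 m/s.
That is 3.435 km/s.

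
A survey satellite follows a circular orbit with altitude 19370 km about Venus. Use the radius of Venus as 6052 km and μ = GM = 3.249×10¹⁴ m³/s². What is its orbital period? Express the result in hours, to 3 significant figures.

T ≈ 12.4 hours

r = 6052 + 19370 = 25422 km = 2.5422×10⁷ m.
Kepler's third law: T = 2π√(r³/μ) = 2π√((2.542×10⁷)³ / 3.249×10¹⁴).
r³/μ = 5.057×10⁷ s², so T = 2π × 7.111×10³ = 4.468×10⁴ s.
Converting: 4.468×10⁴ s ÷ 3600 = 12.41 hours.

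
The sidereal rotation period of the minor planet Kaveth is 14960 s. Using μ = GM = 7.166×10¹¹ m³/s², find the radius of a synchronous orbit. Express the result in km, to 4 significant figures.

r_sync ≈ 1596 km

A synchronous orbit has period T, so by Kepler's third law a = (μT²/4π²)^(1/3).
μT²/4π² = 7.166×10¹¹ × (1.496×10⁴)² / 39.48 = 4.062×10¹⁸ m³.
a = 1.596×10⁶ m = 1595.6 km.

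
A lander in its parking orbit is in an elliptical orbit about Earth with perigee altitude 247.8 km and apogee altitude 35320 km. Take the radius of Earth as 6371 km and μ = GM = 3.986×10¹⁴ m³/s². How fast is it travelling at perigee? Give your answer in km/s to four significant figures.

v ≈ 10.20 km/s

r_p = 6371 + 247.8 = 6618.8 km = 6.6188×10⁶ m.
r_a = 6371 + 35320 = 41691 km = 4.1691×10⁷ m.
Semi-major axis a = (r_p + r_a)/2 = 24155 km = 2.415×10⁷ m.
Vis-viva: v² = μ(2/r − 1/a) = 3.986×10¹⁴ × (3.022×10⁻⁷ − 4.140×10⁻⁸) = 1.039×10⁸ m²/s².
v = 10200 m/s = 10.20 km/s.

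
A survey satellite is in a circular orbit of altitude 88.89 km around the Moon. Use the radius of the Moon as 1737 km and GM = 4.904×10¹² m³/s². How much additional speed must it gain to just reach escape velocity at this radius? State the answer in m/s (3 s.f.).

r = 1737 + 88.89 = 1825.9 km = 1.8259×10⁶ m.
Circular speed v_c = √(μ/r) = 1639 m/s.
Escape speed v_esc = √(2μ/r) = √2 × v_c = 2318 m/s.
Δv = v_esc − v_c = 678.8 m/s.

Δv ≈ 679 m/s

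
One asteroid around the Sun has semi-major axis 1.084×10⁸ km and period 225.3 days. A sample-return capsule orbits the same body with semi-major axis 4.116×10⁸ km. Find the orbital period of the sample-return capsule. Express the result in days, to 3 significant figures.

Kepler's third law: T² ∝ a³, so T₂ = T₁ (a₂/a₁)^(3/2).
a₂/a₁ = 3.797, (a₂/a₁)^(3/2) = 7.399.
T₂ = 225.3 × 7.399 = 1667 days.

T₂ ≈ 1670 days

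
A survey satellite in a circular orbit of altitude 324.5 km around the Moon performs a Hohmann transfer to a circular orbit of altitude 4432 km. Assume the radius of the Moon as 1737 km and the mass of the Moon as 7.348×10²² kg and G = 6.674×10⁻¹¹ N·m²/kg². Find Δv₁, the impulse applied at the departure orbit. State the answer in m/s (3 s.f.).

μ = GM = 6.674×10⁻¹¹ × 7.348×10²² = 4.904×10¹² m³/s².
r₁ = 1737 + 324.5 = 2061.5 km = 2.0615×10⁶ m.
r₂ = 1737 + 4432 = 6169.0 km = 6.1690×10⁶ m.
Transfer ellipse a_t = (r₁ + r₂)/2 = 4.115×10⁶ m.
At r₁: circular v_c1 = √(μ/r₁) = 1542 m/s; transfer-perilune v_p = √[μ(2/r₁ − 1/a_t)] = 1888 m/s.
Δv₁ = v_p − v_c1 = 346.0 m/s.

Δv ≈ 346 m/s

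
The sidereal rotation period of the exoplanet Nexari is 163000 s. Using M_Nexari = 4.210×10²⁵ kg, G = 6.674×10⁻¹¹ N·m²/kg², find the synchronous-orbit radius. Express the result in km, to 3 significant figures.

r_sync ≈ 1.24×10⁵ km

μ = GM = 6.674×10⁻¹¹ × 4.210×10²⁵ = 2.810×10¹⁵ m³/s².
A synchronous orbit has period T, so by Kepler's third law a = (μT²/4π²)^(1/3).
μT²/4π² = 2.810×10¹⁵ × (1.630×10⁵)² / 39.48 = 1.891×10²⁴ m³.
a = 1.237×10⁸ m = 1.2366×10⁵ km.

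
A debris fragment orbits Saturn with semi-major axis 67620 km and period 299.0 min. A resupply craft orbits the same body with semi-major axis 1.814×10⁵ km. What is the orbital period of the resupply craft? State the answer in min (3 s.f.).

T₂ ≈ 1310 min

Kepler's third law: T² ∝ a³, so T₂ = T₁ (a₂/a₁)^(3/2).
a₂/a₁ = 2.683, (a₂/a₁)^(3/2) = 4.394.
T₂ = 299.0 × 4.394 = 1314 min.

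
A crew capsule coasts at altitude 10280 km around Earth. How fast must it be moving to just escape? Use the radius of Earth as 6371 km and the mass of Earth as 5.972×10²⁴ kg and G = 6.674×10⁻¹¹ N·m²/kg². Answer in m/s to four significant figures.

μ = GM = 6.674×10⁻¹¹ × 5.972×10²⁴ = 3.986×10¹⁴ m³/s².
r = 6371 + 10280 = 16651 km = 1.6651×10⁷ m.
Escape speed v_esc = √(2μ/r) = √(2 × 3.986×10¹⁴ / 1.665×10⁷) = √(4.787×10⁷) = 6919 m/s.

v_esc ≈ 6919 m/s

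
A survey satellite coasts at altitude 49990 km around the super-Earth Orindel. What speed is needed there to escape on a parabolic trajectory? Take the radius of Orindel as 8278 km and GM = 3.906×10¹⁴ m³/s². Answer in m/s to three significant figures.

r = 8278 + 49990 = 58268 km = 5.8268×10⁷ m.
Escape speed v_esc = √(2μ/r) = √(2 × 3.906×10¹⁴ / 5.827×10⁷) = √(1.341×10⁷) = 3662 m/s.

v_esc ≈ 3660 m/s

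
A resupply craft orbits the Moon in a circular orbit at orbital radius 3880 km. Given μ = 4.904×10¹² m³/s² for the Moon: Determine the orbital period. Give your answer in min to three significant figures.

T ≈ 361 min

r = 3880 km = 3.880×10⁶ m.
Kepler's third law: T = 2π√(r³/μ) = 2π√((3.880×10⁶)³ / 4.904×10¹²).
r³/μ = 1.191×10⁷ s², so T = 2π × 3.451×10³ = 2.168×10⁴ s.
Converting: 2.168×10⁴ s ÷ 60.00 = 361.4 min.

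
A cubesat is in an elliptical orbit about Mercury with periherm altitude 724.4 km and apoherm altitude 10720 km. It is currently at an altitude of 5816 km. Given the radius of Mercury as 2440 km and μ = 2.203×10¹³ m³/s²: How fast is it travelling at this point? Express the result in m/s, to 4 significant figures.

r_p = 2440 + 724.4 = 3164.4 km = 3.1644×10⁶ m.
r_a = 2440 + 10720 = 13160 km = 1.3160×10⁷ m.
r = 2440 + 5816 = 8256.0 km = 8.256×10⁶ m.
Semi-major axis a = (r_p + r_a)/2 = 8162.2 km = 8.162×10⁶ m.
Vis-viva: v² = μ(2/r − 1/a) = 2.203×10¹³ × (2.422×10⁻⁷ − 1.225×10⁻⁷) = 2.638×10⁶ m²/s².
v = 1624 m/s.

v ≈ 1624 m/s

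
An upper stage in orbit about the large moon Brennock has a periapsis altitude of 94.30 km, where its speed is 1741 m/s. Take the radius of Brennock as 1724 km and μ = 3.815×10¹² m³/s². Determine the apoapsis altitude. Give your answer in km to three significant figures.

r_p = 1724 + 94.30 = 1818.3 km = 1.818×10⁶ m.
Specific energy ε = v²/2 − μ/r = -5.826×10⁵ J/kg, so a = −μ/(2ε) = 3.274×10⁶ m.
The apsides satisfy r_p + r_a = 2a, so the apoapsis radius is 2a − r_p = 4.730×10⁶ m = 4730.2 km.
Apoapsis altitude = 4730.2 − 1724 = 3006.2 km.

apoapsis altitude ≈ 3010 km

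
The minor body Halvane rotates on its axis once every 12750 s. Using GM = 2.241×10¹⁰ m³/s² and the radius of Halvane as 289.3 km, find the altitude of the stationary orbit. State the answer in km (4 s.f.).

h_sync ≈ 162.6 km

A synchronous orbit has period T, so by Kepler's third law a = (μT²/4π²)^(1/3).
μT²/4π² = 2.241×10¹⁰ × (1.275×10⁴)² / 39.48 = 9.228×10¹⁶ m³.
a = 4.519×10⁵ m = 451.89 km.
Altitude h = a − R = 451.89 − 289.3 = 162.59 km.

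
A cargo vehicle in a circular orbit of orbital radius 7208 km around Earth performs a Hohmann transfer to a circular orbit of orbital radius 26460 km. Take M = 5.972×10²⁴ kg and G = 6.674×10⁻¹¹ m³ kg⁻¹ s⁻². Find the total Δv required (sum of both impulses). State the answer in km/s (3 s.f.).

Δv_total ≈ 3.23 km/s

μ = GM = 6.674×10⁻¹¹ × 5.972×10²⁴ = 3.986×10¹⁴ m³/s².
r₁ = 7208 km = 7.208×10⁶ m.
r₂ = 26460 km = 2.646×10⁷ m.
Transfer ellipse a_t = (r₁ + r₂)/2 = 1.683×10⁷ m.
At r₁: circular v_c1 = √(μ/r₁) = 7436 m/s; transfer-perigee v_p = √[μ(2/r₁ − 1/a_t)] = 9323 m/s.
Δv₁ = v_p − v_c1 = 1887 m/s.
At r₂: circular v_c2 = √(μ/r₂) = 3881 m/s; transfer-apogee v_a = √[μ(2/r₂ − 1/a_t)] = 2540 m/s.
Δv₂ = v_c2 − v_a = 1341 m/s.
Total Δv = Δv₁ + Δv₂ = 3228 m/s = 3.228 km/s.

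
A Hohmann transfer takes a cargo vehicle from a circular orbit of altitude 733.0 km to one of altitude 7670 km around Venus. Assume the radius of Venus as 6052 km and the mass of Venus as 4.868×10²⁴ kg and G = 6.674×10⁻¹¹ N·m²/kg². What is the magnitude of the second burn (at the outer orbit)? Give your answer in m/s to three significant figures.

Δv ≈ 908 m/s

μ = GM = 6.674×10⁻¹¹ × 4.868×10²⁴ = 3.249×10¹⁴ m³/s².
r₁ = 6052 + 733.0 = 6785.0 km = 6.7850×10⁶ m.
r₂ = 6052 + 7670 = 13722 km = 1.3722×10⁷ m.
Transfer ellipse a_t = (r₁ + r₂)/2 = 1.025×10⁷ m.
At r₁: circular v_c1 = √(μ/r₁) = 6920 m/s; transfer-periapsis v_p = √[μ(2/r₁ − 1/a_t)] = 8005 m/s.
At r₂: circular v_c2 = √(μ/r₂) = 4866 m/s; transfer-apoapsis v_a = √[μ(2/r₂ − 1/a_t)] = 3958 m/s.
Δv₂ = v_c2 − v_a = 907.7 m/s.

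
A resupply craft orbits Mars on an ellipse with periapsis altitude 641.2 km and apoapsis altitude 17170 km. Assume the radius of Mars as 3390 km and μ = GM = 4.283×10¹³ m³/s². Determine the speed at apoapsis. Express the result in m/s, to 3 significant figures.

r_p = 3390 + 641.2 = 4031.2 km = 4.0312×10⁶ m.
r_a = 3390 + 17170 = 20560 km = 2.0560×10⁷ m.
Semi-major axis a = (r_p + r_a)/2 = 12296 km = 1.230×10⁷ m.
Vis-viva: v² = μ(2/r − 1/a) = 4.283×10¹³ × (9.728×10⁻⁸ − 8.133×10⁻⁸) = 6.830×10⁵ m²/s².
v = 826.4 m/s.

v ≈ 826 m/s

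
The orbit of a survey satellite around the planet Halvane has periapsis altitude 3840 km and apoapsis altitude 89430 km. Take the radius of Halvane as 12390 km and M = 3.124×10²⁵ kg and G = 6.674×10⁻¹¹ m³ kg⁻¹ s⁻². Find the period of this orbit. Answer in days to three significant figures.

T ≈ 0.722 days

μ = GM = 6.674×10⁻¹¹ × 3.124×10²⁵ = 2.085×10¹⁵ m³/s².
r_p = 12390 + 3840 = 16230 km = 1.6230×10⁷ m.
r_a = 12390 + 89430 = 101820 km = 1.0182×10⁸ m.
Semi-major axis a = (r_p + r_a)/2 = (16230 + 1.0182×10⁵)/2 = 59025 km = 5.902×10⁷ m.
By Kepler's third law T = 2π√(a³/μ) = 2π × 9.931×10³ = 6.240×10⁴ s.
= 0.7222 days.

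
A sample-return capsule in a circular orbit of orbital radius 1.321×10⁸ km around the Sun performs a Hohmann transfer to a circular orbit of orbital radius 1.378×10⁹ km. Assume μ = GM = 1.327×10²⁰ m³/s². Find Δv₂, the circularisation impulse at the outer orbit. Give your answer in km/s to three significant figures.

Δv ≈ 5.71 km/s

r₁ = 1.321×10⁸ km = 1.321×10¹¹ m.
r₂ = 1.378×10⁹ km = 1.378×10¹² m.
Transfer ellipse a_t = (r₁ + r₂)/2 = 7.550×10¹¹ m.
At r₁: circular v_c1 = √(μ/r₁) = 31690 m/s; transfer-perihelion v_p = √[μ(2/r₁ − 1/a_t)] = 42820 m/s.
At r₂: circular v_c2 = √(μ/r₂) = 9813 m/s; transfer-aphelion v_a = √[μ(2/r₂ − 1/a_t)] = 4105 m/s.
Δv₂ = v_c2 − v_a = 5709 m/s.
= 5.709 km/s.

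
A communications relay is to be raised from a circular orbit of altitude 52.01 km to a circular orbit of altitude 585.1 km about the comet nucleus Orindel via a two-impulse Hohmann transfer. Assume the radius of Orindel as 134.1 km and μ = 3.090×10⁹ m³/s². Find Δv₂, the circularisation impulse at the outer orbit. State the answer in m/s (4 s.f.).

r₁ = 134.1 + 52.01 = 186.11 km = 1.8611×10⁵ m.
r₂ = 134.1 + 585.1 = 719.20 km = 7.1920×10⁵ m.
Transfer ellipse a_t = (r₁ + r₂)/2 = 4.527×10⁵ m.
At r₁: circular v_c1 = √(μ/r₁) = 128.9 m/s; transfer-periapsis v_p = √[μ(2/r₁ − 1/a_t)] = 162.4 m/s.
At r₂: circular v_c2 = √(μ/r₂) = 65.55 m/s; transfer-apoapsis v_a = √[μ(2/r₂ − 1/a_t)] = 42.03 m/s.
Δv₂ = v_c2 − v_a = 23.52 m/s.

Δv ≈ 23.52 m/s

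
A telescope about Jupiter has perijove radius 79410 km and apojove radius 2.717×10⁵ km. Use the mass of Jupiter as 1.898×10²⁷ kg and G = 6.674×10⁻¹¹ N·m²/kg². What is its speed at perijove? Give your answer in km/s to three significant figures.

μ = GM = 6.674×10⁻¹¹ × 1.898×10²⁷ = 1.267×10¹⁷ m³/s².
Semi-major axis a = (r_p + r_a)/2 = 1.7556×10⁵ km = 1.756×10⁸ m.
Vis-viva: v² = μ(2/r − 1/a) = 1.267×10¹⁷ × (2.519×10⁻⁸ − 5.696×10⁻⁹) = 2.469×10⁹ m²/s².
v = 49690 m/s = 49.69 km/s.

v ≈ 49.7 km/s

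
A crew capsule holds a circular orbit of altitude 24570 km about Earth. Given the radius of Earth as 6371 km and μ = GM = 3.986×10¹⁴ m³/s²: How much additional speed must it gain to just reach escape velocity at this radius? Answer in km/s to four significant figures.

Δv ≈ 1.487 km/s

r = 6371 + 24570 = 30941 km = 3.0941×10⁷ m.
Circular speed v_c = √(μ/r) = 3589 m/s.
Escape speed v_esc = √(2μ/r) = √2 × v_c = 5076 m/s.
Δv = v_esc − v_c = 1487 m/s = 1.487 km/s.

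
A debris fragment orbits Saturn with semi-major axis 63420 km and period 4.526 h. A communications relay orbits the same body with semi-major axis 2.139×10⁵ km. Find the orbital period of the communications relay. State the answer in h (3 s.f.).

T₂ ≈ 28.0 h

Kepler's third law: T² ∝ a³, so T₂ = T₁ (a₂/a₁)^(3/2).
a₂/a₁ = 3.373, (a₂/a₁)^(3/2) = 6.194.
T₂ = 4.526 × 6.194 = 28.03 h.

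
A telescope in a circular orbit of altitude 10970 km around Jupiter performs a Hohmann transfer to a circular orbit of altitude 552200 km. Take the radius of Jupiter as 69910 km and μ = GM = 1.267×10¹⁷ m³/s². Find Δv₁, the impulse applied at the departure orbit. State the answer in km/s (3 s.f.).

r₁ = 69910 + 10970 = 80880 km = 8.0880×10⁷ m.
r₂ = 69910 + 552200 = 622110 km = 6.2211×10⁸ m.
Transfer ellipse a_t = (r₁ + r₂)/2 = 3.515×10⁸ m.
At r₁: circular v_c1 = √(μ/r₁) = 39580 m/s; transfer-perijove v_p = √[μ(2/r₁ − 1/a_t)] = 52660 m/s.
Δv₁ = v_p − v_c1 = 13080 m/s.
= 13.08 km/s.

Δv ≈ 13.1 km/s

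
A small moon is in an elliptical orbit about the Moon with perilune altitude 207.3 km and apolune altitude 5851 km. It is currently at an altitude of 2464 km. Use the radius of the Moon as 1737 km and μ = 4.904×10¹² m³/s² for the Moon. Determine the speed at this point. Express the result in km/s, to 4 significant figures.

r_p = 1737 + 207.3 = 1944.3 km = 1.9443×10⁶ m.
r_a = 1737 + 5851 = 7588.0 km = 7.5880×10⁶ m.
r = 1737 + 2464 = 4201.0 km = 4.201×10⁶ m.
Semi-major axis a = (r_p + r_a)/2 = 4766.1 km = 4.766×10⁶ m.
Vis-viva: v² = μ(2/r − 1/a) = 4.904×10¹² × (4.761×10⁻⁷ − 2.098×10⁻⁷) = 1.306×10⁶ m²/s².
v = 1143 m/s = 1.143 km/s.

v ≈ 1.143 km/s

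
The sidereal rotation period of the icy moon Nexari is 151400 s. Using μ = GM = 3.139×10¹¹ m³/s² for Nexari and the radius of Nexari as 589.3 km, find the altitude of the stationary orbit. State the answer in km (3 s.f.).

A synchronous orbit has period T, so by Kepler's third law a = (μT²/4π²)^(1/3).
μT²/4π² = 3.139×10¹¹ × (1.514×10⁵)² / 39.48 = 1.823×10²⁰ m³.
a = 5.670×10⁶ m = 5669.7 km.
Altitude h = a − R = 5669.7 − 589.3 = 5080.4 km.

h_sync ≈ 5080 km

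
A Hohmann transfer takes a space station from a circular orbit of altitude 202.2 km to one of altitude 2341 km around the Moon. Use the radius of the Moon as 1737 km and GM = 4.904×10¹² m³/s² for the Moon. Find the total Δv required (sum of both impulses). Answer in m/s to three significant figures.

r₁ = 1737 + 202.2 = 1939.2 km = 1.9392×10⁶ m.
r₂ = 1737 + 2341 = 4078.0 km = 4.0780×10⁶ m.
Transfer ellipse a_t = (r₁ + r₂)/2 = 3.009×10⁶ m.
At r₁: circular v_c1 = √(μ/r₁) = 1590 m/s; transfer-perilune v_p = √[μ(2/r₁ − 1/a_t)] = 1851 m/s.
Δv₁ = v_p − v_c1 = 261.2 m/s.
At r₂: circular v_c2 = √(μ/r₂) = 1097 m/s; transfer-apolune v_a = √[μ(2/r₂ − 1/a_t)] = 880.4 m/s.
Δv₂ = v_c2 − v_a = 216.2 m/s.
Total Δv = Δv₁ + Δv₂ = 477.4 m/s.

Δv_total ≈ 477 m/s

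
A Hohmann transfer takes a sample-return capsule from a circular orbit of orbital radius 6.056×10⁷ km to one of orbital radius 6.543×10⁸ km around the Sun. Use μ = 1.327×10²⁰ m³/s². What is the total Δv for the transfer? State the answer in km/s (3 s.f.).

r₁ = 6.056×10⁷ km = 6.056×10¹⁰ m.
r₂ = 6.543×10⁸ km = 6.543×10¹¹ m.
Transfer ellipse a_t = (r₁ + r₂)/2 = 3.574×10¹¹ m.
At r₁: circular v_c1 = √(μ/r₁) = 46810 m/s; transfer-perihelion v_p = √[μ(2/r₁ − 1/a_t)] = 63330 m/s.
Δv₁ = v_p − v_c1 = 16520 m/s.
At r₂: circular v_c2 = √(μ/r₂) = 14240 m/s; transfer-aphelion v_a = √[μ(2/r₂ − 1/a_t)] = 5862 m/s.
Δv₂ = v_c2 − v_a = 8379 m/s.
Total Δv = Δv₁ + Δv₂ = 24900 m/s = 24.90 km/s.

Δv_total ≈ 24.9 km/s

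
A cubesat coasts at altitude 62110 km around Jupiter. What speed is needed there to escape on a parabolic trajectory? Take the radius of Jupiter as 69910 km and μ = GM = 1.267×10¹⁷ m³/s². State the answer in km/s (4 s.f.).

r = 69910 + 62110 = 132020 km = 1.3202×10⁸ m.
Escape speed v_esc = √(2μ/r) = √(2 × 1.267×10¹⁷ / 1.320×10⁸) = √(1.919×10⁹) = 43810 m/s.
= 43.81 km/s.

v_esc ≈ 43.81 km/s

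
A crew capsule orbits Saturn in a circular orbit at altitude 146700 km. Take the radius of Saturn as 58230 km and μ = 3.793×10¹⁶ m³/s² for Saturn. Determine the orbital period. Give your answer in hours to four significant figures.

T ≈ 26.29 hours

r = 58230 + 146700 = 204930 km = 2.0493×10⁸ m.
Kepler's third law: T = 2π√(r³/μ) = 2π√((2.049×10⁸)³ / 3.793×10¹⁶).
r³/μ = 2.269×10⁸ s², so T = 2π × 1.506×10⁴ = 9.464×10⁴ s.
Converting: 9.464×10⁴ s ÷ 3600 = 26.29 hours.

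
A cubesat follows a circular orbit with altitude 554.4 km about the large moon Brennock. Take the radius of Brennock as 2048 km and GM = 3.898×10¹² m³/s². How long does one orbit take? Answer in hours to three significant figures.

T ≈ 3.71 hours

r = 2048 + 554.4 = 2602.4 km = 2.6024×10⁶ m.
Kepler's third law: T = 2π√(r³/μ) = 2π√((2.602×10⁶)³ / 3.898×10¹²).
r³/μ = 4.521×10⁶ s², so T = 2π × 2.126×10³ = 1.336×10⁴ s.
Converting: 1.336×10⁴ s ÷ 3600 = 3.711 hours.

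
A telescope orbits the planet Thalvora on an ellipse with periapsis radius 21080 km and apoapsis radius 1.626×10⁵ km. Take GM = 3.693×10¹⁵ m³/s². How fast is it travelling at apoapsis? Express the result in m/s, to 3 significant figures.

v ≈ 2280 m/s

Semi-major axis a = (r_p + r_a)/2 = 91840 km = 9.184×10⁷ m.
Vis-viva: v² = μ(2/r − 1/a) = 3.693×10¹⁵ × (1.230×10⁻⁸ − 1.089×10⁻⁸) = 5.213×10⁶ m²/s².
v = 2283 m/s.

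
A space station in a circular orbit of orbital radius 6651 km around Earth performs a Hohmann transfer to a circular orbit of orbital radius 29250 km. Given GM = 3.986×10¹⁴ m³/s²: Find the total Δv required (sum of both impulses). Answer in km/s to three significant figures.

r₁ = 6651 km = 6.651×10⁶ m.
r₂ = 29250 km = 2.925×10⁷ m.
Transfer ellipse a_t = (r₁ + r₂)/2 = 1.795×10⁷ m.
At r₁: circular v_c1 = √(μ/r₁) = 7742 m/s; transfer-perigee v_p = √[μ(2/r₁ − 1/a_t)] = 9882 m/s.
Δv₁ = v_p − v_c1 = 2141 m/s.
At r₂: circular v_c2 = √(μ/r₂) = 3692 m/s; transfer-apogee v_a = √[μ(2/r₂ − 1/a_t)] = 2247 m/s.
Δv₂ = v_c2 − v_a = 1444 m/s.
Total Δv = Δv₁ + Δv₂ = 3585 m/s = 3.585 km/s.

Δv_total ≈ 3.59 km/s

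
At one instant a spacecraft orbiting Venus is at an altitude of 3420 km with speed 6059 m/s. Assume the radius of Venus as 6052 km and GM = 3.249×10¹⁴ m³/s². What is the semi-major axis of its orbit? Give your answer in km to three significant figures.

a ≈ 10200 km

r = 6052 + 3420 = 9472.0 km = 9.472×10⁶ m.
Specific orbital energy ε = v²/2 − μ/r = (6059)²/2 − 3.249×10¹⁴/9.472×10⁶ = -1.595×10⁷ J/kg.
Since ε = −μ/(2a), a = −μ/(2ε) = 1.019×10⁷ m = 10188 km.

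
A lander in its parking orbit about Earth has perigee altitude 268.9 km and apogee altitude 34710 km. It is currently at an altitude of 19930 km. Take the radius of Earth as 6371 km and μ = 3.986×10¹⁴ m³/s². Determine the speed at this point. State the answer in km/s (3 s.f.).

v ≈ 3.69 km/s

r_p = 6371 + 268.9 = 6639.9 km = 6.6399×10⁶ m.
r_a = 6371 + 34710 = 41081 km = 4.1081×10⁷ m.
r = 6371 + 19930 = 26301 km = 2.630×10⁷ m.
Semi-major axis a = (r_p + r_a)/2 = 23860 km = 2.386×10⁷ m.
Vis-viva: v² = μ(2/r − 1/a) = 3.986×10¹⁴ × (7.604×10⁻⁸ − 4.191×10⁻⁸) = 1.361×10⁷ m²/s².
v = 3689 m/s = 3.689 km/s.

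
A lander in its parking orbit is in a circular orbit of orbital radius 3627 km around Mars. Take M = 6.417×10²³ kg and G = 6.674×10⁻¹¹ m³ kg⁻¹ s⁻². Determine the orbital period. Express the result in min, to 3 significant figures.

T ≈ 111 min

μ = GM = 6.674×10⁻¹¹ × 6.417×10²³ = 4.283×10¹³ m³/s².
r = 3627 km = 3.627×10⁶ m.
Kepler's third law: T = 2π√(r³/μ) = 2π√((3.627×10⁶)³ / 4.283×10¹³).
r³/μ = 1.114×10⁶ s², so T = 2π × 1.056×10³ = 6.632×10³ s.
Converting: 6.632×10³ s ÷ 60.00 = 110.5 min.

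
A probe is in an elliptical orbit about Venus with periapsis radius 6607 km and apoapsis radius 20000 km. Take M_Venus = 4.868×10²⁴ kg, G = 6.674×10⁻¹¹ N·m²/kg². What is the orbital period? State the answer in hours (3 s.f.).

μ = GM = 6.674×10⁻¹¹ × 4.868×10²⁴ = 3.249×10¹⁴ m³/s².
Semi-major axis a = (r_p + r_a)/2 = (6607.0 + 20000)/2 = 13304 km = 1.330×10⁷ m.
By Kepler's third law T = 2π√(a³/μ) = 2π × 2.692×10³ = 1.691×10⁴ s.
= 4.698 hours.

T ≈ 4.70 hours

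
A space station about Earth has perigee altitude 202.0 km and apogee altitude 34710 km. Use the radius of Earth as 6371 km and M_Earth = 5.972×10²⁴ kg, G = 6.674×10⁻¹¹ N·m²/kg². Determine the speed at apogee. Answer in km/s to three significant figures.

v ≈ 1.64 km/s

μ = GM = 6.674×10⁻¹¹ × 5.972×10²⁴ = 3.986×10¹⁴ m³/s².
r_p = 6371 + 202.0 = 6573.0 km = 6.5730×10⁶ m.
r_a = 6371 + 34710 = 41081 km = 4.1081×10⁷ m.
Semi-major axis a = (r_p + r_a)/2 = 23827 km = 2.383×10⁷ m.
Vis-viva: v² = μ(2/r − 1/a) = 3.986×10¹⁴ × (4.868×10⁻⁸ − 4.197×10⁻⁸) = 2.676×10⁶ m²/s².
v = 1636 m/s = 1.636 km/s.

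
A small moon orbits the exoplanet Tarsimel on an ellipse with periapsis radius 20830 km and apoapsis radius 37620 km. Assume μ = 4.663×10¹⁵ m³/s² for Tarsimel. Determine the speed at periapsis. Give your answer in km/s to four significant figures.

Semi-major axis a = (r_p + r_a)/2 = 29225 km = 2.922×10⁷ m.
Vis-viva: v² = μ(2/r − 1/a) = 4.663×10¹⁵ × (9.602×10⁻⁸ − 3.422×10⁻⁸) = 2.882×10⁸ m²/s².
v = 16980 m/s = 16.98 km/s.

v ≈ 16.98 km/s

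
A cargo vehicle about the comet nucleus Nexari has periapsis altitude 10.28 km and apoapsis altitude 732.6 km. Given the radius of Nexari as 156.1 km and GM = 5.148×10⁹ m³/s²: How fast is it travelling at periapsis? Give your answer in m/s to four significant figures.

v ≈ 228.3 m/s

r_p = 156.1 + 10.28 = 166.38 km = 1.6638×10⁵ m.
r_a = 156.1 + 732.6 = 888.70 km = 8.8870×10⁵ m.
Semi-major axis a = (r_p + r_a)/2 = 527.54 km = 5.275×10⁵ m.
Vis-viva: v² = μ(2/r − 1/a) = 5.148×10⁹ × (1.202×10⁻⁵ − 1.896×10⁻⁶) = 5.212×10⁴ m²/s².
v = 228.3 m/s.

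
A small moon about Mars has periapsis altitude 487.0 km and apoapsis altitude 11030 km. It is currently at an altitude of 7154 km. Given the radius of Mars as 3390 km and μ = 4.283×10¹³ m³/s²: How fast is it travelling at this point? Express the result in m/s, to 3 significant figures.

r_p = 3390 + 487.0 = 3877.0 km = 3.8770×10⁶ m.
r_a = 3390 + 11030 = 14420 km = 1.4420×10⁷ m.
r = 3390 + 7154 = 10544 km = 1.054×10⁷ m.
Semi-major axis a = (r_p + r_a)/2 = 9148.5 km = 9.148×10⁶ m.
Vis-viva: v² = μ(2/r − 1/a) = 4.283×10¹³ × (1.897×10⁻⁷ − 1.093×10⁻⁷) = 3.442×10⁶ m²/s².
v = 1855 m/s.

v ≈ 1860 m/s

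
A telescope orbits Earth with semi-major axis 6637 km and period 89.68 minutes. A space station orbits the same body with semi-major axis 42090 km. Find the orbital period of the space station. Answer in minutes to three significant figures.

T₂ ≈ 1430 minutes

Kepler's third law: T² ∝ a³, so T₂ = T₁ (a₂/a₁)^(3/2).
a₂/a₁ = 6.342, (a₂/a₁)^(3/2) = 15.97.
T₂ = 89.68 × 15.97 = 1432 minutes.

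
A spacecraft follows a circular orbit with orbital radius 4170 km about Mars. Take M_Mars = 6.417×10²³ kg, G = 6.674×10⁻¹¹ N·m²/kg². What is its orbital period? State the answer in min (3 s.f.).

μ = GM = 6.674×10⁻¹¹ × 6.417×10²³ = 4.283×10¹³ m³/s².
r = 4170 km = 4.170×10⁶ m.
Kepler's third law: T = 2π√(r³/μ) = 2π√((4.170×10⁶)³ / 4.283×10¹³).
r³/μ = 1.693×10⁶ s², so T = 2π × 1.301×10³ = 8.176×10³ s.
Converting: 8.176×10³ s ÷ 60.00 = 136.3 min.

T ≈ 136 min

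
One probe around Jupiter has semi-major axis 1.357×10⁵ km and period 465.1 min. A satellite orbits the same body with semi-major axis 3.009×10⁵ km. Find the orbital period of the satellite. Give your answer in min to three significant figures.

Kepler's third law: T² ∝ a³, so T₂ = T₁ (a₂/a₁)^(3/2).
a₂/a₁ = 2.217, (a₂/a₁)^(3/2) = 3.302.
T₂ = 465.1 × 3.302 = 1536 min.

T₂ ≈ 1540 min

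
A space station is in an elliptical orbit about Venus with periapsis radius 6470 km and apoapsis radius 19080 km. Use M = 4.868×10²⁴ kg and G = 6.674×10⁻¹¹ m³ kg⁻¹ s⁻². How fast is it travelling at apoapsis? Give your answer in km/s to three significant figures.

v ≈ 2.94 km/s

μ = GM = 6.674×10⁻¹¹ × 4.868×10²⁴ = 3.249×10¹⁴ m³/s².
Semi-major axis a = (r_p + r_a)/2 = 12775 km = 1.278×10⁷ m.
Vis-viva: v² = μ(2/r − 1/a) = 3.249×10¹⁴ × (1.048×10⁻⁷ − 7.828×10⁻⁸) = 8.624×10⁶ m²/s².
v = 2937 m/s = 2.937 km/s.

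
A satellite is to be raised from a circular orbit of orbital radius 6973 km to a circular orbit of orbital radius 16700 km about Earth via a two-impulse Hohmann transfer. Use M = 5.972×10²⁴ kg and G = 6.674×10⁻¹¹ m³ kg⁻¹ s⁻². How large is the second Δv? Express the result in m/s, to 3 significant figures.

μ = GM = 6.674×10⁻¹¹ × 5.972×10²⁴ = 3.986×10¹⁴ m³/s².
r₁ = 6973 km = 6.973×10⁶ m.
r₂ = 16700 km = 1.670×10⁷ m.
Transfer ellipse a_t = (r₁ + r₂)/2 = 1.184×10⁷ m.
At r₁: circular v_c1 = √(μ/r₁) = 7560 m/s; transfer-perigee v_p = √[μ(2/r₁ − 1/a_t)] = 8980 m/s.
At r₂: circular v_c2 = √(μ/r₂) = 4885 m/s; transfer-apogee v_a = √[μ(2/r₂ − 1/a_t)] = 3750 m/s.
Δv₂ = v_c2 − v_a = 1136 m/s.

Δv ≈ 1140 m/s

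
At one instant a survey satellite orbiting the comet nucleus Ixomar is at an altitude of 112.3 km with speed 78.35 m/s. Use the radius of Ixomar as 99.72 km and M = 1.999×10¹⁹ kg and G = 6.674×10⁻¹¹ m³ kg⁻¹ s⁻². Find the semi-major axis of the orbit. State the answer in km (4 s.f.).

μ = GM = 6.674×10⁻¹¹ × 1.999×10¹⁹ = 1.334×10⁹ m³/s².
r = 99.72 + 112.3 = 212.02 km = 2.120×10⁵ m.
Specific orbital energy ε = v²/2 − μ/r = (78.35)²/2 − 1.334×10⁹/2.120×10⁵ = -3.223×10³ J/kg.
Since ε = −μ/(2a), a = −μ/(2ε) = 2.070×10⁵ m = 206.96 km.

a ≈ 207.0 km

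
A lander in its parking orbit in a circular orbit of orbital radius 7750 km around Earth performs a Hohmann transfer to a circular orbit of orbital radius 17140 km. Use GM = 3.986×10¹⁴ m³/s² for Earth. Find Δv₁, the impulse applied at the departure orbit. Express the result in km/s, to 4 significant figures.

r₁ = 7750 km = 7.750×10⁶ m.
r₂ = 17140 km = 1.714×10⁷ m.
Transfer ellipse a_t = (r₁ + r₂)/2 = 1.244×10⁷ m.
At r₁: circular v_c1 = √(μ/r₁) = 7172 m/s; transfer-perigee v_p = √[μ(2/r₁ − 1/a_t)] = 8416 m/s.
Δv₁ = v_p − v_c1 = 1245 m/s.
= 1.245 km/s.

Δv ≈ 1.245 km/s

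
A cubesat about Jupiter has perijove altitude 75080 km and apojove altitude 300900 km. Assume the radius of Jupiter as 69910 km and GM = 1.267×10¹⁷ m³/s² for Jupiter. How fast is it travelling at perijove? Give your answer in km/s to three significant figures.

r_p = 69910 + 75080 = 144990 km = 1.4499×10⁸ m.
r_a = 69910 + 300900 = 370810 km = 3.7081×10⁸ m.
Semi-major axis a = (r_p + r_a)/2 = 2.5790×10⁵ km = 2.579×10⁸ m.
Vis-viva: v² = μ(2/r − 1/a) = 1.267×10¹⁷ × (1.379×10⁻⁸ − 3.877×10⁻⁹) = 1.256×10⁹ m²/s².
v = 35450 m/s = 35.45 km/s.

v ≈ 35.4 km/s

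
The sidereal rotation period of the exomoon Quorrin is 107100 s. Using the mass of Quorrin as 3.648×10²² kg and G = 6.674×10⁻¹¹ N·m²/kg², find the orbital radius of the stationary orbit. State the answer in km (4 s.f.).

r_sync ≈ 8910 km

μ = GM = 6.674×10⁻¹¹ × 3.648×10²² = 2.435×10¹² m³/s².
A synchronous orbit has period T, so by Kepler's third law a = (μT²/4π²)^(1/3).
μT²/4π² = 2.435×10¹² × (1.071×10⁵)² / 39.48 = 7.074×10²⁰ m³.
a = 8.910×10⁶ m = 8910.2 km.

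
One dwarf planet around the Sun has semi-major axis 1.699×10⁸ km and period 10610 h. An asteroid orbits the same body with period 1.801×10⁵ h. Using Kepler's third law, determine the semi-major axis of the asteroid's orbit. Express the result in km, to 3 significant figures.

a₂ ≈ 1.12×10⁹ km

Kepler's third law: a³ ∝ T², so a₂ = a₁ (T₂/T₁)^(2/3).
T₂/T₁ = 16.97, (T₂/T₁)^(2/3) = 6.605.
a₂ = 1.699×10⁸ × 6.605 = 1.122×10⁹ km.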